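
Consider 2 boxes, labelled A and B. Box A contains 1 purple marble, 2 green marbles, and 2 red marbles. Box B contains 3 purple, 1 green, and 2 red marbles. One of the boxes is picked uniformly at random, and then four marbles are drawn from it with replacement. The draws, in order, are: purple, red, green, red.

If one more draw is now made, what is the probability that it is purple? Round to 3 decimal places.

0.326

Under each hypothesis, the probability of the observed sequence is: P(data | box A) = (1/5)(2/5)(2/5)(2/5) = 0.0128; P(data | box B) = (3/6)(2/6)(1/6)(2/6) = 0.0092593.
Weighting by the prior gives 1/2 · 0.0128 = 0.0064, 1/2 · 0.0092593 = 0.0046296; summing to 0.01103.
Dividing through by the total gives posterior P(box A | data) = 0.58026, P(box B | data) = 0.41974.
The predictive probability is P(purple next | data) = (1/5)(0.58026) + (1/2)(0.41974) = 0.32592.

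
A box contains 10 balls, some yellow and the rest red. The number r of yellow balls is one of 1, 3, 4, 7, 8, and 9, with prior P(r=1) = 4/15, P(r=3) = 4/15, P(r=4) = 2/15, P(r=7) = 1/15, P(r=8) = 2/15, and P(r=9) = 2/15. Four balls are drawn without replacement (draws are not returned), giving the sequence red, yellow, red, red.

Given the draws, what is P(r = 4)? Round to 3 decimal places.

0.173

Compute the likelihood of the observed sequence for each case: P(data | r = 1) = (9/10)(1/9)(8/8)(7/7) = 0.1; P(data | r = 3) = (7/10)(3/9)(6/8)(5/7) = 0.125; P(data | r = 4) = (6/10)(4/9)(5/8)(4/7) = 0.095238; P(data | r = 7) = (3/10)(7/9)(2/8)(1/7) = 0.0083333; P(data | r = 8) = (2/10)(8/9)(1/8)(0/7) = 0; P(data | r = 9) = (1/10)(9/9)(0/8) = 0.
Weighting by the prior gives 4/15 · 0.1 = 0.026667, 4/15 · 0.125 = 0.033333, 2/15 · 0.095238 = 0.012698, 1/15 · 0.0083333 = 0.00055556, 2/15 · 0 = 0, 2/15 · 0 = 0; with total 0.073254.
Hence P(r = 4 | data) = (0.012698) / (0.073254) = 0.17335.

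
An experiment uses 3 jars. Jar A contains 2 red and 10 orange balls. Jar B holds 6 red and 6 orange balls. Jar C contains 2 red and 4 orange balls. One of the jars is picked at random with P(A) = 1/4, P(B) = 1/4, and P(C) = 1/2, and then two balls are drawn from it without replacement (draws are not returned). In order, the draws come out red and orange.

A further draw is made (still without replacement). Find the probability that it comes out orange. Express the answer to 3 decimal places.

0.703

Under each hypothesis, the probability of the observed sequence is: P(data | jar A) = (2/12)(10/11) = 5/33; P(data | jar B) = (6/12)(6/11) = 3/11; P(data | jar C) = (2/6)(4/5) = 4/15.
Weighting by the prior gives 1/4 · 5/33 = 5/132, 1/4 · 3/11 = 3/44, 1/2 · 4/15 = 2/15; these sum to 79/330.
Dividing through by the total gives posterior P(jar A | data) = 25/158, P(jar B | data) = 45/158, P(jar C | data) = 44/79.
Averaging over the posterior, P(orange next | data) = (9/10)(25/158) + (1/2)(45/158) + (3/4)(44/79) = 111/158.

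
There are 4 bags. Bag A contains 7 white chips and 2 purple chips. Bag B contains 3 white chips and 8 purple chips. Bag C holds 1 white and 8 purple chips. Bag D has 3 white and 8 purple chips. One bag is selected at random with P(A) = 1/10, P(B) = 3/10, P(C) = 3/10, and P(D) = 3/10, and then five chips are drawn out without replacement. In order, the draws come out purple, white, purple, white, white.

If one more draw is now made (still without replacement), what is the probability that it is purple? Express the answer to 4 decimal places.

0.5669

Under each hypothesis, the probability of the observed sequence is: P(data | bag A) = (2/9)(7/8)(1/7)(6/6)(5/5) = 0.027778; P(data | bag B) = (8/11)(3/10)(7/9)(2/8)(1/7) = 0.0060606; P(data | bag C) = (8/9)(1/8)(7/7)(0/6) = 0; P(data | bag D) = (8/11)(3/10)(7/9)(2/8)(1/7) = 0.0060606.
Weighting by the prior gives 1/10 · 0.027778 = 0.0027778, 3/10 · 0.0060606 = 0.0018182, 3/10 · 0 = 0, 3/10 · 0.0060606 = 0.0018182; summing to 0.0064141.
Normalising, the posterior is P(bag A | data) = 0.43307, P(bag B | data) = 0.28346, P(bag C | data) = 0, P(bag D | data) = 0.28346.
So P(purple next | data) = Σ P(purple next | H) P(H | data) = (0)(0.43307) + (1)(0.28346) + (1)(0.28346) = 0.56693.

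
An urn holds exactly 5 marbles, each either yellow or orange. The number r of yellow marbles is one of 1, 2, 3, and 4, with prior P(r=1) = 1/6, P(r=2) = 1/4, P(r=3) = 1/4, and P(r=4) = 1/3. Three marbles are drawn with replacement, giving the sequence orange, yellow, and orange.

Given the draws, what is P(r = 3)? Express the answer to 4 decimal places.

0.2609

Compute the likelihood of the observed sequence for each case: P(data | r = 1) = (4/5)(1/5)(4/5) = 16/125; P(data | r = 2) = (3/5)(2/5)(3/5) = 18/125; P(data | r = 3) = (2/5)(3/5)(2/5) = 12/125; P(data | r = 4) = (1/5)(4/5)(1/5) = 4/125.
The prior-weighted likelihoods are 1/6 · 16/125 = 8/375, 1/4 · 18/125 = 9/250, 1/4 · 12/125 = 3/125, 1/3 · 4/125 = 4/375; summing to 23/250.
By Bayes' rule, P(r = 3 | data) = (3/125) / (23/250) = 6/23.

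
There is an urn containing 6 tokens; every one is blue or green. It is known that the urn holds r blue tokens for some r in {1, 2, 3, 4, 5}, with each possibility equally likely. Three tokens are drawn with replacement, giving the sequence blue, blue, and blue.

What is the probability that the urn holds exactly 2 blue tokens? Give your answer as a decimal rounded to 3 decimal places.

For each hypothesis, P(data | H) works out to: P(data | r = 1) = (1/6)(1/6)(1/6) = 0.0046296; P(data | r = 2) = (2/6)(2/6)(2/6) = 0.037037; P(data | r = 3) = (3/6)(3/6)(3/6) = 0.125; P(data | r = 4) = (4/6)(4/6)(4/6) = 0.2963; P(data | r = 5) = (5/6)(5/6)(5/6) = 0.5787.
Multiplying each by its prior: 1/5 · 0.0046296 = 0.00092593, 1/5 · 0.037037 = 0.0074074, 1/5 · 0.125 = 0.025, 1/5 · 0.2963 = 0.059259, 1/5 · 0.5787 = 0.11574; with total 0.20833.
So P(r = 2 | data) = (0.0074074) / (0.20833) = 0.035556.

0.036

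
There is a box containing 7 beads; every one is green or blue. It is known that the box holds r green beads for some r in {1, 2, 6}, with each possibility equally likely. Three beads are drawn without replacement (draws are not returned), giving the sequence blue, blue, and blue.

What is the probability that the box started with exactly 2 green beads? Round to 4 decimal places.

0.3333

Compute the likelihood of the observed sequence for each case: P(data | r = 1) = (6/7)(5/6)(4/5) = 4/7; P(data | r = 2) = (5/7)(4/6)(3/5) = 2/7; P(data | r = 6) = (1/7)(0/6) = 0.
The prior-weighted likelihoods are 1/3 · 4/7 = 4/21, 1/3 · 2/7 = 2/21, 1/3 · 0 = 0; summing to 2/7.
So P(r = 2 | data) = (2/21) / (2/7) = 1/3.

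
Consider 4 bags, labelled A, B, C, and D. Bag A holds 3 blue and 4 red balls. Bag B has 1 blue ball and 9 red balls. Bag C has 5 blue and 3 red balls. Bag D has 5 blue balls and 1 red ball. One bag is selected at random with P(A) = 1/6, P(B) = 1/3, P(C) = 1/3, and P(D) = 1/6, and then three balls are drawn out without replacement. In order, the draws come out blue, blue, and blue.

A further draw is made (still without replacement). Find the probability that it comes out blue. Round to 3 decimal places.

0.538

Compute the likelihood of the observed sequence for each case: P(data | bag A) = (3/7)(2/6)(1/5) = 1/35; P(data | bag B) = (1/10)(0/9) = 0; P(data | bag C) = (5/8)(4/7)(3/6) = 5/28; P(data | bag D) = (5/6)(4/5)(3/4) = 1/2.
Weighting by the prior gives 1/6 · 1/35 = 1/210, 1/3 · 0 = 0, 1/3 · 5/28 = 5/84, 1/6 · 1/2 = 1/12; these sum to 31/210.
Dividing through by the total gives posterior P(bag A | data) = 1/31, P(bag B | data) = 0, P(bag C | data) = 25/62, P(bag D | data) = 35/62.
So P(blue next | data) = Σ P(blue next | H) P(H | data) = (0)(1/31) + (2/5)(25/62) + (2/3)(35/62) = 50/93.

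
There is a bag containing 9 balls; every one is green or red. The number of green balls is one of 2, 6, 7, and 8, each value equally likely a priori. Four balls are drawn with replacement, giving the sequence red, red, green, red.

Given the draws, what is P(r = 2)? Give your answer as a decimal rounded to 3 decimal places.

0.752

Compute the likelihood of the observed sequence for each case: P(data | r = 2) = (7/9)(7/9)(2/9)(7/9) = 0.10456; P(data | r = 6) = (3/9)(3/9)(6/9)(3/9) = 0.024691; P(data | r = 7) = (2/9)(2/9)(7/9)(2/9) = 0.0085353; P(data | r = 8) = (1/9)(1/9)(8/9)(1/9) = 0.0012193.
Multiplying each by its prior: 1/4 · 0.10456 = 0.026139, 1/4 · 0.024691 = 0.0061728, 1/4 · 0.0085353 = 0.0021338, 1/4 · 0.0012193 = 0.00030483; with total 0.034751.
Therefore the posterior P(r = 2 | data) = (0.026139) / (0.034751) = 0.75219.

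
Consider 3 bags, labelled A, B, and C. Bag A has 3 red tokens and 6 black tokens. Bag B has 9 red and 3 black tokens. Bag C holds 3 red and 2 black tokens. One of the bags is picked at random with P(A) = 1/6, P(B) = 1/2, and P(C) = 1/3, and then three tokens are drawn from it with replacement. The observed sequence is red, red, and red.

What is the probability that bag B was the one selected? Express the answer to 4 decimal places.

Compute the likelihood of the observed sequence for each case: P(data | bag A) = (3/9)(3/9)(3/9) = 0.037037; P(data | bag B) = (9/12)(9/12)(9/12) = 0.42188; P(data | bag C) = (3/5)(3/5)(3/5) = 0.216.
Multiplying each by its prior: 1/6 · 0.037037 = 0.0061728, 1/2 · 0.42188 = 0.21094, 1/3 · 0.216 = 0.072; these sum to 0.28911.
Hence P(bag B | data) = (0.21094) / (0.28911) = 0.72961.

0.7296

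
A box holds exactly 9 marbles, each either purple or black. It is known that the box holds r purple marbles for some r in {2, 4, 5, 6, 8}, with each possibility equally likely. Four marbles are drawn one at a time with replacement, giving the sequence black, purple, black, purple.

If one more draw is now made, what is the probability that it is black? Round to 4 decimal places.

0.4823

Compute the likelihood of the observed sequence for each case: P(data | r = 2) = (7/9)(2/9)(7/9)(2/9) = 0.029873; P(data | r = 4) = (5/9)(4/9)(5/9)(4/9) = 0.060966; P(data | r = 5) = (4/9)(5/9)(4/9)(5/9) = 0.060966; P(data | r = 6) = (3/9)(6/9)(3/9)(6/9) = 0.049383; P(data | r = 8) = (1/9)(8/9)(1/9)(8/9) = 0.0097546.
Multiplying each by its prior: 1/5 · 0.029873 = 0.0059747, 1/5 · 0.060966 = 0.012193, 1/5 · 0.060966 = 0.012193, 1/5 · 0.049383 = 0.0098765, 1/5 · 0.0097546 = 0.0019509; these sum to 0.042189.
Normalising, the posterior is P(r = 2 | data) = 0.14162, P(r = 4 | data) = 0.28902, P(r = 5 | data) = 0.28902, P(r = 6 | data) = 0.2341, P(r = 8 | data) = 0.046243.
The predictive probability is P(black next | data) = (7/9)(0.14162) + (5/9)(0.28902) + (4/9)(0.28902) + (1/3)(0.2341) + (1/9)(0.046243) = 0.48234.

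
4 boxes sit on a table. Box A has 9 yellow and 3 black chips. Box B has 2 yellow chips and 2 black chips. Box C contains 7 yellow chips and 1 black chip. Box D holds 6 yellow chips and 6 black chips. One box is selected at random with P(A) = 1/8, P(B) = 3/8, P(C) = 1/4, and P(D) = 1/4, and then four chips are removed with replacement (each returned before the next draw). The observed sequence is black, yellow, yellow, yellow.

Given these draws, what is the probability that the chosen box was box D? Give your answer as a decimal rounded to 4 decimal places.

For each hypothesis, P(data | H) works out to: P(data | box A) = (3/12)(9/12)(9/12)(9/12) = 0.10547; P(data | box B) = (2/4)(2/4)(2/4)(2/4) = 0.0625; P(data | box C) = (1/8)(7/8)(7/8)(7/8) = 0.08374; P(data | box D) = (6/12)(6/12)(6/12)(6/12) = 0.0625.
Weighting by the prior gives 1/8 · 0.10547 = 0.013184, 3/8 · 0.0625 = 0.023438, 1/4 · 0.08374 = 0.020935, 1/4 · 0.0625 = 0.015625; these sum to 0.073181.
Therefore the posterior P(box D | data) = (0.015625) / (0.073181) = 0.21351.

0.2135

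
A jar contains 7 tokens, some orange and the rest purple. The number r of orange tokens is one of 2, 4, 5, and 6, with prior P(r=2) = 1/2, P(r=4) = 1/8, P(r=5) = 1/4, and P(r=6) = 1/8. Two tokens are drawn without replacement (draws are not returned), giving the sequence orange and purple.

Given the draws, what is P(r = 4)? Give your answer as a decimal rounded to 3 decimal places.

0.154

Compute the likelihood of the observed sequence for each case: P(data | r = 2) = (2/7)(5/6) = 5/21; P(data | r = 4) = (4/7)(3/6) = 2/7; P(data | r = 5) = (5/7)(2/6) = 5/21; P(data | r = 6) = (6/7)(1/6) = 1/7.
Multiplying each by its prior: 1/2 · 5/21 = 5/42, 1/8 · 2/7 = 1/28, 1/4 · 5/21 = 5/84, 1/8 · 1/7 = 1/56; with total 13/56.
Therefore the posterior P(r = 4 | data) = (1/28) / (13/56) = 2/13.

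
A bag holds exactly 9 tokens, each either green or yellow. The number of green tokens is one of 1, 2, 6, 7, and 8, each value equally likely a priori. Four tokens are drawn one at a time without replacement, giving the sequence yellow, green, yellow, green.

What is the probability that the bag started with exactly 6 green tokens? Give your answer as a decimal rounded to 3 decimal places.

Under each hypothesis, the probability of the observed sequence is: P(data | r = 1) = (8/9)(1/8)(7/7)(0/6) = 0; P(data | r = 2) = (7/9)(2/8)(6/7)(1/6) = 0.027778; P(data | r = 6) = (3/9)(6/8)(2/7)(5/6) = 0.059524; P(data | r = 7) = (2/9)(7/8)(1/7)(6/6) = 0.027778; P(data | r = 8) = (1/9)(8/8)(0/7) = 0.
Weighting by the prior gives 1/5 · 0 = 0, 1/5 · 0.027778 = 0.0055556, 1/5 · 0.059524 = 0.011905, 1/5 · 0.027778 = 0.0055556, 1/5 · 0 = 0; summing to 0.023016.
Therefore the posterior P(r = 6 | data) = (0.011905) / (0.023016) = 0.51724.

0.517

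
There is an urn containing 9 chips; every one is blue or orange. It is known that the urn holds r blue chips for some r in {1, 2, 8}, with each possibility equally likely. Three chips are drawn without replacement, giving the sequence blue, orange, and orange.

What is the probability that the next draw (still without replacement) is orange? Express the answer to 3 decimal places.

Compute the likelihood of the observed sequence for each case: P(data | r = 1) = (1/9)(8/8)(7/7) = 1/9; P(data | r = 2) = (2/9)(7/8)(6/7) = 1/6; P(data | r = 8) = (8/9)(1/8)(0/7) = 0.
Multiplying each by its prior: 1/3 · 1/9 = 1/27, 1/3 · 1/6 = 1/18, 1/3 · 0 = 0; these sum to 5/54.
The posterior is then P(r = 1 | data) = 2/5, P(r = 2 | data) = 3/5, P(r = 8 | data) = 0.
The predictive probability is P(orange next | data) = (1)(2/5) + (5/6)(3/5) = 9/10.

0.900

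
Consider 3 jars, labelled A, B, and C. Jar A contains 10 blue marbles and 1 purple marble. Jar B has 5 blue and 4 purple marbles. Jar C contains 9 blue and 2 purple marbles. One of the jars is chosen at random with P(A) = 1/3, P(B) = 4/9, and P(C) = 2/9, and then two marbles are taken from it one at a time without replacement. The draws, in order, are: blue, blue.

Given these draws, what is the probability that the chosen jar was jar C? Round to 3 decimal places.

Compute the likelihood of the observed sequence for each case: P(data | jar A) = (10/11)(9/10) = 0.81818; P(data | jar B) = (5/9)(4/8) = 0.27778; P(data | jar C) = (9/11)(8/10) = 0.65455.
Weighting by the prior gives 1/3 · 0.81818 = 0.27273, 4/9 · 0.27778 = 0.12346, 2/9 · 0.65455 = 0.14545; with total 0.54164.
Therefore the posterior P(jar C | data) = (0.14545) / (0.54164) = 0.26855.

0.269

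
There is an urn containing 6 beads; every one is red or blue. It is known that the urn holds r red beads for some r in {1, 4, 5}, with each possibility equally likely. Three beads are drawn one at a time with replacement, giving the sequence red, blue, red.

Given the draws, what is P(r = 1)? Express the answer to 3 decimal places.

For each hypothesis, P(data | H) works out to: P(data | r = 1) = (1/6)(5/6)(1/6) = 5/216; P(data | r = 4) = (4/6)(2/6)(4/6) = 4/27; P(data | r = 5) = (5/6)(1/6)(5/6) = 25/216.
Weighting by the prior gives 1/3 · 5/216 = 5/648, 1/3 · 4/27 = 4/81, 1/3 · 25/216 = 25/648; summing to 31/324.
So P(r = 1 | data) = (5/648) / (31/324) = 5/62.

0.081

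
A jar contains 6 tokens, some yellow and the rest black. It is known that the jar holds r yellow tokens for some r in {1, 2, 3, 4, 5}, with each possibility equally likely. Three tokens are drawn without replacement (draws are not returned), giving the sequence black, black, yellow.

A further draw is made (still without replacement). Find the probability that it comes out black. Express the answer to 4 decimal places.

0.6000

Compute the likelihood of the observed sequence for each case: P(data | r = 1) = (5/6)(4/5)(1/4) = 1/6; P(data | r = 2) = (4/6)(3/5)(2/4) = 1/5; P(data | r = 3) = (3/6)(2/5)(3/4) = 3/20; P(data | r = 4) = (2/6)(1/5)(4/4) = 1/15; P(data | r = 5) = (1/6)(0/5) = 0.
The prior-weighted likelihoods are 1/5 · 1/6 = 1/30, 1/5 · 1/5 = 1/25, 1/5 · 3/20 = 3/100, 1/5 · 1/15 = 1/75, 1/5 · 0 = 0; summing to 7/60.
The posterior is then P(r = 1 | data) = 2/7, P(r = 2 | data) = 12/35, P(r = 3 | data) = 9/35, P(r = 4 | data) = 4/35, P(r = 5 | data) = 0.
Averaging over the posterior, P(black next | data) = (1)(2/7) + (2/3)(12/35) + (1/3)(9/35) + (0)(4/35) = 3/5.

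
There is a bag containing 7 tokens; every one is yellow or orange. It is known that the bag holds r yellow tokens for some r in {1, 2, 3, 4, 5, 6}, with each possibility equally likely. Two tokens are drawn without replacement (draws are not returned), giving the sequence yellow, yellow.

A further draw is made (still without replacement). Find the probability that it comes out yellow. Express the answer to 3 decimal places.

0.600

The likelihood of the observed sequence under each hypothesis: P(data | r = 1) = (1/7)(0/6) = 0; P(data | r = 2) = (2/7)(1/6) = 1/21; P(data | r = 3) = (3/7)(2/6) = 1/7; P(data | r = 4) = (4/7)(3/6) = 2/7; P(data | r = 5) = (5/7)(4/6) = 10/21; P(data | r = 6) = (6/7)(5/6) = 5/7.
Multiplying each by its prior: 1/6 · 0 = 0, 1/6 · 1/21 = 1/126, 1/6 · 1/7 = 1/42, 1/6 · 2/7 = 1/21, 1/6 · 10/21 = 5/63, 1/6 · 5/7 = 5/42; with total 5/18.
Dividing through by the total gives posterior P(r = 1 | data) = 0, P(r = 2 | data) = 1/35, P(r = 3 | data) = 3/35, P(r = 4 | data) = 6/35, P(r = 5 | data) = 2/7, P(r = 6 | data) = 3/7.
Averaging over the posterior, P(yellow next | data) = (0)(1/35) + (1/5)(3/35) + (2/5)(6/35) + (3/5)(2/7) + (4/5)(3/7) = 3/5.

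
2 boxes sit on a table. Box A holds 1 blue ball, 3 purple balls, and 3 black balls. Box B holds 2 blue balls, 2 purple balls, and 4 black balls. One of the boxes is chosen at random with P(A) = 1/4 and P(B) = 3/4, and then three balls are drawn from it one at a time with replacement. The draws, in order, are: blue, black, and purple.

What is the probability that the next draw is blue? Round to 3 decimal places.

For each hypothesis, P(data | H) works out to: P(data | box A) = (1/7)(3/7)(3/7) = 0.026239; P(data | box B) = (2/8)(4/8)(2/8) = 0.03125.
The prior-weighted likelihoods are 1/4 · 0.026239 = 0.0065598, 3/4 · 0.03125 = 0.023438; these sum to 0.029997.
The posterior is then P(box A | data) = 0.21868, P(box B | data) = 0.78132.
The predictive probability is P(blue next | data) = (1/7)(0.21868) + (1/4)(0.78132) = 0.22657.

0.227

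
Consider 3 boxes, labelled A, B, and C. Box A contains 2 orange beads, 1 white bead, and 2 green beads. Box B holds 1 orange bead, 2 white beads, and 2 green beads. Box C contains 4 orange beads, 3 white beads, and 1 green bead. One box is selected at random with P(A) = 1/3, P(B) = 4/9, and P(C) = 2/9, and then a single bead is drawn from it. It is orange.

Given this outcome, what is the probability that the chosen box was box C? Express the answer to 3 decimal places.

Compute the likelihood of this draw for each case: P(data | box A) = (2/5) = 2/5; P(data | box B) = (1/5) = 1/5; P(data | box C) = (4/8) = 1/2.
Multiplying each by its prior: 1/3 · 2/5 = 2/15, 4/9 · 1/5 = 4/45, 2/9 · 1/2 = 1/9; summing to 1/3.
So P(box C | data) = (1/9) / (1/3) = 1/3.

0.333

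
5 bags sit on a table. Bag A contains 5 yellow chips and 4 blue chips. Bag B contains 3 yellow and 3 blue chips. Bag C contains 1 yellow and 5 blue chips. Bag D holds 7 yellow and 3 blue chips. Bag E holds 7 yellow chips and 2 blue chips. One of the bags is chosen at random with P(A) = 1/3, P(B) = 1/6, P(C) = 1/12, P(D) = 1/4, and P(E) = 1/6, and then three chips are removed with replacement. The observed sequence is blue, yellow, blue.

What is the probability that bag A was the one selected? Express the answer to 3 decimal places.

The likelihood of the observed sequence under each hypothesis: P(data | bag A) = (4/9)(5/9)(4/9) = 0.10974; P(data | bag B) = (3/6)(3/6)(3/6) = 0.125; P(data | bag C) = (5/6)(1/6)(5/6) = 0.11574; P(data | bag D) = (3/10)(7/10)(3/10) = 0.063; P(data | bag E) = (2/9)(7/9)(2/9) = 0.038409.
The prior-weighted likelihoods are 1/3 · 0.10974 = 0.03658, 1/6 · 0.125 = 0.020833, 1/12 · 0.11574 = 0.0096451, 1/4 · 0.063 = 0.01575, 1/6 · 0.038409 = 0.0064015; these sum to 0.08921.
Therefore the posterior P(bag A | data) = (0.03658) / (0.08921) = 0.41004.

0.410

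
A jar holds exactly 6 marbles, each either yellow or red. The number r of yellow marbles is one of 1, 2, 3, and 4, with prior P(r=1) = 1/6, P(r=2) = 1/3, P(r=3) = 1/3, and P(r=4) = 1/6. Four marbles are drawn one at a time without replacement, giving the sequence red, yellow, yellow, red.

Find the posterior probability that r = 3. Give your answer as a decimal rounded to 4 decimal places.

Compute the likelihood of the observed sequence for each case: P(data | r = 1) = (5/6)(1/5)(0/4) = 0; P(data | r = 2) = (4/6)(2/5)(1/4)(3/3) = 1/15; P(data | r = 3) = (3/6)(3/5)(2/4)(2/3) = 1/10; P(data | r = 4) = (2/6)(4/5)(3/4)(1/3) = 1/15.
The prior-weighted likelihoods are 1/6 · 0 = 0, 1/3 · 1/15 = 1/45, 1/3 · 1/10 = 1/30, 1/6 · 1/15 = 1/90; summing to 1/15.
By Bayes' rule, P(r = 3 | data) = (1/30) / (1/15) = 1/2.

0.5000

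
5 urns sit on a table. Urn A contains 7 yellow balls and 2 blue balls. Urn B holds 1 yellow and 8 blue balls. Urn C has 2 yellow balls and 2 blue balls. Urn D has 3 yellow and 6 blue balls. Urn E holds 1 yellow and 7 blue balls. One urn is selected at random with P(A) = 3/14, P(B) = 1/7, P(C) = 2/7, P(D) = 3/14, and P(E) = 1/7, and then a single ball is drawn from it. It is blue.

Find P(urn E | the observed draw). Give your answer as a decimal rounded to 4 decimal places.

For each hypothesis, P(data | H) works out to: P(data | urn A) = (2/9) = 2/9; P(data | urn B) = (8/9) = 8/9; P(data | urn C) = (2/4) = 1/2; P(data | urn D) = (6/9) = 2/3; P(data | urn E) = (7/8) = 7/8.
Multiplying each by its prior: 3/14 · 2/9 = 1/21, 1/7 · 8/9 = 8/63, 2/7 · 1/2 = 1/7, 3/14 · 2/3 = 1/7, 1/7 · 7/8 = 1/8; with total 295/504.
Hence P(urn E | data) = (1/8) / (295/504) = 63/295.

0.2136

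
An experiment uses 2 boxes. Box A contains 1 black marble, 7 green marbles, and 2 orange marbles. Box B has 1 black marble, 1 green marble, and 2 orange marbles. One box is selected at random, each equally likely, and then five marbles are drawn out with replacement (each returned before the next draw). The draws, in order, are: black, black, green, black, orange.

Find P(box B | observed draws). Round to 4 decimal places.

Under each hypothesis, the probability of the observed sequence is: P(data | box A) = (1/10)(1/10)(7/10)(1/10)(2/10) = 0.00014; P(data | box B) = (1/4)(1/4)(1/4)(1/4)(2/4) = 0.0019531.
Weighting by the prior gives 1/2 · 0.00014 = 7e-05, 1/2 · 0.0019531 = 0.00097656; these sum to 0.0010466.
So P(box B | data) = (0.00097656) / (0.0010466) = 0.93311.

0.9331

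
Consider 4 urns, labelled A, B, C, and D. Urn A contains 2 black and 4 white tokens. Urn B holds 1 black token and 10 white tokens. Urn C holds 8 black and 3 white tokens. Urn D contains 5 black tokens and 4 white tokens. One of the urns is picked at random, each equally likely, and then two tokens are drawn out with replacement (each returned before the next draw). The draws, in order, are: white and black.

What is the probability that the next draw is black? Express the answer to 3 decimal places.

Compute the likelihood of the observed sequence for each case: P(data | urn A) = (4/6)(2/6) = 0.22222; P(data | urn B) = (10/11)(1/11) = 0.082645; P(data | urn C) = (3/11)(8/11) = 0.19835; P(data | urn D) = (4/9)(5/9) = 0.24691.
Multiplying each by its prior: 1/4 · 0.22222 = 0.055556, 1/4 · 0.082645 = 0.020661, 1/4 · 0.19835 = 0.049587, 1/4 · 0.24691 = 0.061728; with total 0.18753.
The posterior is then P(urn A | data) = 0.29625, P(urn B | data) = 0.11017, P(urn C | data) = 0.26442, P(urn D | data) = 0.32916.
Averaging over the posterior, P(black next | data) = (1/3)(0.29625) + (1/11)(0.11017) + (8/11)(0.26442) + (5/9)(0.32916) = 0.48394.

0.484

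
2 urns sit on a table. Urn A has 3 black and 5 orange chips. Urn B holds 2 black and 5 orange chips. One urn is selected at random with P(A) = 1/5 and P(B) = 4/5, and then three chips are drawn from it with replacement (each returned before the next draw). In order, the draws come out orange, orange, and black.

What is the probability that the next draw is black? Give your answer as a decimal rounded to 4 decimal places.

The likelihood of the observed sequence under each hypothesis: P(data | urn A) = (5/8)(5/8)(3/8) = 0.14648; P(data | urn B) = (5/7)(5/7)(2/7) = 0.14577.
Multiplying each by its prior: 1/5 · 0.14648 = 0.029297, 4/5 · 0.14577 = 0.11662; with total 0.14591.
Normalising, the posterior is P(urn A | data) = 0.20078, P(urn B | data) = 0.79922.
The predictive probability is P(black next | data) = (3/8)(0.20078) + (2/7)(0.79922) = 0.30364.

0.3036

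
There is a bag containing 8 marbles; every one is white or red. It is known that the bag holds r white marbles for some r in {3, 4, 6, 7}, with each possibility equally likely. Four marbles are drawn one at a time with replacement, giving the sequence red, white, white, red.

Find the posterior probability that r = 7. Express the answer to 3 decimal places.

0.073

Compute the likelihood of the observed sequence for each case: P(data | r = 3) = (5/8)(3/8)(3/8)(5/8) = 0.054932; P(data | r = 4) = (4/8)(4/8)(4/8)(4/8) = 0.0625; P(data | r = 6) = (2/8)(6/8)(6/8)(2/8) = 0.035156; P(data | r = 7) = (1/8)(7/8)(7/8)(1/8) = 0.011963.
Multiplying each by its prior: 1/4 · 0.054932 = 0.013733, 1/4 · 0.0625 = 0.015625, 1/4 · 0.035156 = 0.0087891, 1/4 · 0.011963 = 0.0029907; with total 0.041138.
By Bayes' rule, P(r = 7 | data) = (0.0029907) / (0.041138) = 0.0727.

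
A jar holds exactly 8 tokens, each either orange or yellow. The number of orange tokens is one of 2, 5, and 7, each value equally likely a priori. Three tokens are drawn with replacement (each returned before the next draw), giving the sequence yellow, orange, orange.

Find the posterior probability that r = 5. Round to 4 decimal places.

0.5068

For each hypothesis, P(data | H) works out to: P(data | r = 2) = (6/8)(2/8)(2/8) = 0.046875; P(data | r = 5) = (3/8)(5/8)(5/8) = 0.14648; P(data | r = 7) = (1/8)(7/8)(7/8) = 0.095703.
Weighting by the prior gives 1/3 · 0.046875 = 0.015625, 1/3 · 0.14648 = 0.048828, 1/3 · 0.095703 = 0.031901; these sum to 0.096354.
Therefore the posterior P(r = 5 | data) = (0.048828) / (0.096354) = 0.50676.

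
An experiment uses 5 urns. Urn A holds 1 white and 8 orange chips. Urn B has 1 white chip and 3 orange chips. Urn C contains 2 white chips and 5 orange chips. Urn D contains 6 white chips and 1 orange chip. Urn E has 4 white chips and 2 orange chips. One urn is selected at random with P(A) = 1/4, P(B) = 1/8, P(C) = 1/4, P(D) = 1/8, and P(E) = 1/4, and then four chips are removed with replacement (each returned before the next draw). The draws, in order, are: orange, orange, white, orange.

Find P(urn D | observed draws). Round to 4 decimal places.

0.0048

Under each hypothesis, the probability of the observed sequence is: P(data | urn A) = (8/9)(8/9)(1/9)(8/9) = 0.078037; P(data | urn B) = (3/4)(3/4)(1/4)(3/4) = 0.10547; P(data | urn C) = (5/7)(5/7)(2/7)(5/7) = 0.10412; P(data | urn D) = (1/7)(1/7)(6/7)(1/7) = 0.002499; P(data | urn E) = (2/6)(2/6)(4/6)(2/6) = 0.024691.
Weighting by the prior gives 1/4 · 0.078037 = 0.019509, 1/8 · 0.10547 = 0.013184, 1/4 · 0.10412 = 0.026031, 1/8 · 0.002499 = 0.00031237, 1/4 · 0.024691 = 0.0061728; with total 0.065209.
By Bayes' rule, P(urn D | data) = (0.00031237) / (0.065209) = 0.0047903.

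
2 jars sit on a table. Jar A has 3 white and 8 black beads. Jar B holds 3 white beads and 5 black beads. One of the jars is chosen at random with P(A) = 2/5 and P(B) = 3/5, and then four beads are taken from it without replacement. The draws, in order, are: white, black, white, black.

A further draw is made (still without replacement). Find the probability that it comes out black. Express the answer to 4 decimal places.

Compute the likelihood of the observed sequence for each case: P(data | jar A) = (3/11)(8/10)(2/9)(7/8) = 0.042424; P(data | jar B) = (3/8)(5/7)(2/6)(4/5) = 0.071429.
The prior-weighted likelihoods are 2/5 · 0.042424 = 0.01697, 3/5 · 0.071429 = 0.042857; these sum to 0.059827.
Normalising, the posterior is P(jar A | data) = 0.28365, P(jar B | data) = 0.71635.
Averaging over the posterior, P(black next | data) = (6/7)(0.28365) + (3/4)(0.71635) = 0.78039.

0.7804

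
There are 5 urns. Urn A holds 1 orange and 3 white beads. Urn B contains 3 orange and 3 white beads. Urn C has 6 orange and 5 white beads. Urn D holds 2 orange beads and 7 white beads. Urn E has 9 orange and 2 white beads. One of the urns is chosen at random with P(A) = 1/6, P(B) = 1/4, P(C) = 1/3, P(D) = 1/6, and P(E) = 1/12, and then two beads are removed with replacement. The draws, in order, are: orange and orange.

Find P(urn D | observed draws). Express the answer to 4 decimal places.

0.0349

For each hypothesis, P(data | H) works out to: P(data | urn A) = (1/4)(1/4) = 0.0625; P(data | urn B) = (3/6)(3/6) = 0.25; P(data | urn C) = (6/11)(6/11) = 0.29752; P(data | urn D) = (2/9)(2/9) = 0.049383; P(data | urn E) = (9/11)(9/11) = 0.66942.
Multiplying each by its prior: 1/6 · 0.0625 = 0.010417, 1/4 · 0.25 = 0.0625, 1/3 · 0.29752 = 0.099174, 1/6 · 0.049383 = 0.0082305, 1/12 · 0.66942 = 0.055785; summing to 0.23611.
Hence P(urn D | data) = (0.0082305) / (0.23611) = 0.034859.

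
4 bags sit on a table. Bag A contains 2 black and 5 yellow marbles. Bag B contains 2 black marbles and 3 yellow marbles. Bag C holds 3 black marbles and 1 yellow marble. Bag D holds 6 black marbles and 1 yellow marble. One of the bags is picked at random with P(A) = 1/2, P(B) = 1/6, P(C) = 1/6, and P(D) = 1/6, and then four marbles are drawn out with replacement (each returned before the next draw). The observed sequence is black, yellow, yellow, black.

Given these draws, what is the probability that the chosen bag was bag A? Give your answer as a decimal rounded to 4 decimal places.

For each hypothesis, P(data | H) works out to: P(data | bag A) = (2/7)(5/7)(5/7)(2/7) = 0.041649; P(data | bag B) = (2/5)(3/5)(3/5)(2/5) = 0.0576; P(data | bag C) = (3/4)(1/4)(1/4)(3/4) = 0.035156; P(data | bag D) = (6/7)(1/7)(1/7)(6/7) = 0.014994.
The prior-weighted likelihoods are 1/2 · 0.041649 = 0.020825, 1/6 · 0.0576 = 0.0096, 1/6 · 0.035156 = 0.0058594, 1/6 · 0.014994 = 0.002499; with total 0.038783.
By Bayes' rule, P(bag A | data) = (0.020825) / (0.038783) = 0.53695.

0.5370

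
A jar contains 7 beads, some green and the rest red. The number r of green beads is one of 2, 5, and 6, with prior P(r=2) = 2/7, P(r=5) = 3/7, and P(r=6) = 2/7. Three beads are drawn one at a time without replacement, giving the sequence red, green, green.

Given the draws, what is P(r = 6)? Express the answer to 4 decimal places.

Compute the likelihood of the observed sequence for each case: P(data | r = 2) = (5/7)(2/6)(1/5) = 1/21; P(data | r = 5) = (2/7)(5/6)(4/5) = 4/21; P(data | r = 6) = (1/7)(6/6)(5/5) = 1/7.
Weighting by the prior gives 2/7 · 1/21 = 2/147, 3/7 · 4/21 = 4/49, 2/7 · 1/7 = 2/49; summing to 20/147.
By Bayes' rule, P(r = 6 | data) = (2/49) / (20/147) = 3/10.

0.3000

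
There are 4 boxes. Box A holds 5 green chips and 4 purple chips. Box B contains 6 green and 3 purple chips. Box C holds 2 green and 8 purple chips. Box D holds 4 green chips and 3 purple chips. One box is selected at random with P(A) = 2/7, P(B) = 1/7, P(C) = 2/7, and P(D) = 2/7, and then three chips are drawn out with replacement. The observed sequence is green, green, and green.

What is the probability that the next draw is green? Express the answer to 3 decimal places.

0.588

The likelihood of the observed sequence under each hypothesis: P(data | box A) = (5/9)(5/9)(5/9) = 0.17147; P(data | box B) = (6/9)(6/9)(6/9) = 0.2963; P(data | box C) = (2/10)(2/10)(2/10) = 0.008; P(data | box D) = (4/7)(4/7)(4/7) = 0.18659.
The prior-weighted likelihoods are 2/7 · 0.17147 = 0.048991, 1/7 · 0.2963 = 0.042328, 2/7 · 0.008 = 0.0022857, 2/7 · 0.18659 = 0.053311; summing to 0.14692.
Dividing through by the total gives posterior P(box A | data) = 0.33346, P(box B | data) = 0.28811, P(box C | data) = 0.015558, P(box D | data) = 0.36287.
So P(green next | data) = Σ P(green next | H) P(H | data) = (5/9)(0.33346) + (2/3)(0.28811) + (1/5)(0.015558) + (4/7)(0.36287) = 0.5878.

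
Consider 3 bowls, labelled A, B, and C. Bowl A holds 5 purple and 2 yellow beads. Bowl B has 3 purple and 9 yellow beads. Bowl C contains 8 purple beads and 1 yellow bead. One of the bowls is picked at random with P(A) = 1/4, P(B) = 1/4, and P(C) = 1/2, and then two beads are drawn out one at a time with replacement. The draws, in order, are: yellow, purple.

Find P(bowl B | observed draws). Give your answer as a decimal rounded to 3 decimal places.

0.318

The likelihood of the observed sequence under each hypothesis: P(data | bowl A) = (2/7)(5/7) = 0.20408; P(data | bowl B) = (9/12)(3/12) = 0.1875; P(data | bowl C) = (1/9)(8/9) = 0.098765.
Weighting by the prior gives 1/4 · 0.20408 = 0.05102, 1/4 · 0.1875 = 0.046875, 1/2 · 0.098765 = 0.049383; with total 0.14728.
So P(bowl B | data) = (0.046875) / (0.14728) = 0.31828.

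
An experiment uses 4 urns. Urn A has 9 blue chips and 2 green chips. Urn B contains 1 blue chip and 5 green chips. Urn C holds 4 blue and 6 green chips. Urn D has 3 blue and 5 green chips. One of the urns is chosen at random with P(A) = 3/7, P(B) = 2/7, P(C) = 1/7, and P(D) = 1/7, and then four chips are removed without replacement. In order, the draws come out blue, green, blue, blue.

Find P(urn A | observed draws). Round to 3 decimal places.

The likelihood of the observed sequence under each hypothesis: P(data | urn A) = (9/11)(2/10)(8/9)(7/8) = 0.12727; P(data | urn B) = (1/6)(5/5)(0/4) = 0; P(data | urn C) = (4/10)(6/9)(3/8)(2/7) = 0.028571; P(data | urn D) = (3/8)(5/7)(2/6)(1/5) = 0.017857.
Weighting by the prior gives 3/7 · 0.12727 = 0.054545, 2/7 · 0 = 0, 1/7 · 0.028571 = 0.0040816, 1/7 · 0.017857 = 0.002551; these sum to 0.061178.
So P(urn A | data) = (0.054545) / (0.061178) = 0.89158.

0.892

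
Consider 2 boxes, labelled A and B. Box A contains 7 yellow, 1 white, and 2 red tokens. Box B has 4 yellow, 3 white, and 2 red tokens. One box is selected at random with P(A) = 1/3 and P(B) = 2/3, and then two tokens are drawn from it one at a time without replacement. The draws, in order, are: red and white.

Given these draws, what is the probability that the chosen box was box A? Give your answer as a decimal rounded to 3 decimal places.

0.118

Under each hypothesis, the probability of the observed sequence is: P(data | box A) = (2/10)(1/9) = 1/45; P(data | box B) = (2/9)(3/8) = 1/12.
Multiplying each by its prior: 1/3 · 1/45 = 1/135, 2/3 · 1/12 = 1/18; these sum to 17/270.
Hence P(box A | data) = (1/135) / (17/270) = 2/17.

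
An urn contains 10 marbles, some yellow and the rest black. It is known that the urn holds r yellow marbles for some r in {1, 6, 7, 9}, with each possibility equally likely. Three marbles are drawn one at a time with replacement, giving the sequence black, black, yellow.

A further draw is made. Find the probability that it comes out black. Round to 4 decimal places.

0.5265

For each hypothesis, P(data | H) works out to: P(data | r = 1) = (9/10)(9/10)(1/10) = 0.081; P(data | r = 6) = (4/10)(4/10)(6/10) = 0.096; P(data | r = 7) = (3/10)(3/10)(7/10) = 0.063; P(data | r = 9) = (1/10)(1/10)(9/10) = 0.009.
The prior-weighted likelihoods are 1/4 · 0.081 = 0.02025, 1/4 · 0.096 = 0.024, 1/4 · 0.063 = 0.01575, 1/4 · 0.009 = 0.00225; with total 0.06225.
Dividing through by the total gives posterior P(r = 1 | data) = 0.3253, P(r = 6 | data) = 0.38554, P(r = 7 | data) = 0.25301, P(r = 9 | data) = 0.036145.
Averaging over the posterior, P(black next | data) = (9/10)(0.3253) + (2/5)(0.38554) + (3/10)(0.25301) + (1/10)(0.036145) = 0.52651.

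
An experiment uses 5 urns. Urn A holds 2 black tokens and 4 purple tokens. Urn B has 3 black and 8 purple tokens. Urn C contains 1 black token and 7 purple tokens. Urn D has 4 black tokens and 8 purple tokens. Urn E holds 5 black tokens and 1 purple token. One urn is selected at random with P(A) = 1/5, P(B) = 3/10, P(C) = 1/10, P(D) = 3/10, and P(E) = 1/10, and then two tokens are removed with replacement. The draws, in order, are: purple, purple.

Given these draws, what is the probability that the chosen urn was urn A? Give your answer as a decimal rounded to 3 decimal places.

0.193

Compute the likelihood of the observed sequence for each case: P(data | urn A) = (4/6)(4/6) = 0.44444; P(data | urn B) = (8/11)(8/11) = 0.52893; P(data | urn C) = (7/8)(7/8) = 0.76562; P(data | urn D) = (8/12)(8/12) = 0.44444; P(data | urn E) = (1/6)(1/6) = 0.027778.
Multiplying each by its prior: 1/5 · 0.44444 = 0.088889, 3/10 · 0.52893 = 0.15868, 1/10 · 0.76562 = 0.076563, 3/10 · 0.44444 = 0.13333, 1/10 · 0.027778 = 0.0027778; with total 0.46024.
By Bayes' rule, P(urn A | data) = (0.088889) / (0.46024) = 0.19314.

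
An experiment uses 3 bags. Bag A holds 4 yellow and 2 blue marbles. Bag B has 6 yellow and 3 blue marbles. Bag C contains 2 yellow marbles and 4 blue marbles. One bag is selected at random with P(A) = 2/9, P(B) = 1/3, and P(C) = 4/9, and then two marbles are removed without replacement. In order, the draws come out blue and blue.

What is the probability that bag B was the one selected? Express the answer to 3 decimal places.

The likelihood of the observed sequence under each hypothesis: P(data | bag A) = (2/6)(1/5) = 1/15; P(data | bag B) = (3/9)(2/8) = 1/12; P(data | bag C) = (4/6)(3/5) = 2/5.
Weighting by the prior gives 2/9 · 1/15 = 2/135, 1/3 · 1/12 = 1/36, 4/9 · 2/5 = 8/45; with total 119/540.
Hence P(bag B | data) = (1/36) / (119/540) = 15/119.

0.126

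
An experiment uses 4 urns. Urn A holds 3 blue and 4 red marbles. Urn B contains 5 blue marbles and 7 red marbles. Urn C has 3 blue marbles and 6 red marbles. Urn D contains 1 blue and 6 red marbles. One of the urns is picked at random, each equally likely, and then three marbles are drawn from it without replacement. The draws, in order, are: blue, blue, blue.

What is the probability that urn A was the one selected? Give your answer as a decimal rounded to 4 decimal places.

0.3325

For each hypothesis, P(data | H) works out to: P(data | urn A) = (3/7)(2/6)(1/5) = 0.028571; P(data | urn B) = (5/12)(4/11)(3/10) = 0.045455; P(data | urn C) = (3/9)(2/8)(1/7) = 0.011905; P(data | urn D) = (1/7)(0/6) = 0.
Multiplying each by its prior: 1/4 · 0.028571 = 0.0071429, 1/4 · 0.045455 = 0.011364, 1/4 · 0.011905 = 0.0029762, 1/4 · 0 = 0; summing to 0.021483.
So P(urn A | data) = (0.0071429) / (0.021483) = 0.33249.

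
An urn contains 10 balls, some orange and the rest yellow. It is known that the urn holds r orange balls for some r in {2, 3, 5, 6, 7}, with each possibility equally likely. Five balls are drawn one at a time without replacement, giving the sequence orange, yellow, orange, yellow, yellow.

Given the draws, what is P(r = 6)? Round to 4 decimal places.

Compute the likelihood of the observed sequence for each case: P(data | r = 2) = (2/10)(8/9)(1/8)(7/7)(6/6) = 1/45; P(data | r = 3) = (3/10)(7/9)(2/8)(6/7)(5/6) = 1/24; P(data | r = 5) = (5/10)(5/9)(4/8)(4/7)(3/6) = 5/126; P(data | r = 6) = (6/10)(4/9)(5/8)(3/7)(2/6) = 1/42; P(data | r = 7) = (7/10)(3/9)(6/8)(2/7)(1/6) = 1/120.
The prior-weighted likelihoods are 1/5 · 1/45 = 1/225, 1/5 · 1/24 = 1/120, 1/5 · 5/126 = 1/126, 1/5 · 1/42 = 1/210, 1/5 · 1/120 = 1/600; these sum to 19/700.
By Bayes' rule, P(r = 6 | data) = (1/210) / (19/700) = 10/57.

0.1754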